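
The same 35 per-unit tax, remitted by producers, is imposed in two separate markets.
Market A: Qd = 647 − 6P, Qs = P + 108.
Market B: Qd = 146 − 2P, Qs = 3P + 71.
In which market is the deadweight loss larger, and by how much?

Market A: pre-tax P* = 77, Q* = 185; post-tax Q = 155; deadweight loss = 525.
Market B: pre-tax P* = 15, Q* = 116; post-tax Q = 74; deadweight loss = 735.
Difference: 525 vs 735 → market B is larger by 210.

Market B, by 210.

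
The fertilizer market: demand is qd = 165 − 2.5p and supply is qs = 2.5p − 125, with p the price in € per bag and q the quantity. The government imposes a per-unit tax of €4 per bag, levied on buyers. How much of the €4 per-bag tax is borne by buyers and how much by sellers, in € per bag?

Before the tax: set 165 − 2.5p = 2.5p − 125 → p* = €58, q* = 20.
With the tax collected from buyers, demand (in seller-price terms) shifts: qd = 165 − 2.5(p + 4).
Solving gives q = 15 with buyers paying €60 and sellers receiving €56 (the €4 wedge).
Burden on buyers: €2; on sellers: €2. (They sum to €4.)

Buyers bear €2 per bag; sellers bear €2 per bag.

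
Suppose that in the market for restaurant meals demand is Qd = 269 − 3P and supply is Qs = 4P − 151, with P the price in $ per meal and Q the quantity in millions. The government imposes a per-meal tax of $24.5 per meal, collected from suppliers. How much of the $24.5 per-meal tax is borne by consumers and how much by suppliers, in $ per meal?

Consumers bear $14 per meal; suppliers bear $10.5 per meal.

Without the tax, 269 − 3P = 4P − 151 gives 7P = 420, so P* = $60 and Q* = 89.
With the tax collected from suppliers, supply shifts: Qs = 4(P − 24.5) − 151.
Solving gives Q = 47 with consumers paying $74 and suppliers receiving $49.5 (the $24.5 wedge).
Burden on consumers: $14; on suppliers: $10.5. (They sum to $24.5.)
The less price-elastic side of the market bears the larger share of a per-unit tax.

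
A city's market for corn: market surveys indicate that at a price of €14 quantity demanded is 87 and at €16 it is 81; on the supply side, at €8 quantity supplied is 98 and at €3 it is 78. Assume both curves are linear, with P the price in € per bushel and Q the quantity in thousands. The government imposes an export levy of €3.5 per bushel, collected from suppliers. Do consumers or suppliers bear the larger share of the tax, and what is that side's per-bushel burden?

Consumers bear the larger share: €2 per bushel.

Demand slope: (81 − 87)/(16 − 14) = -3, so Qd = 129 − 3P.
Supply slope: (78 − 98)/(3 − 8) = 4, so Qs = 4P + 66.
Without the tax, 129 − 3P = 4P + 66 gives 7P = 63, so P* = €9 and Q* = 102.
With the tax collected from suppliers, supply shifts: Qs = 4(P − 3.5) + 66.
New equilibrium: consumers pay €11, suppliers receive €7.5, Q = 96. (Wedge: Pb − Ps = 3.5.)
Per-bushel burden: consumers €2, suppliers €1.5.
Consumers take the larger share because demand is less price-elastic here (demand slope 3 vs supply slope 4).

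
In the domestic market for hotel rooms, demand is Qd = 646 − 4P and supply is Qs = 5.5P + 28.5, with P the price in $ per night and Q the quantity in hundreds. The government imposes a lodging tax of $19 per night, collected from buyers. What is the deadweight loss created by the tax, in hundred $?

Deadweight loss = $418 hundred.

Before the tax: set 646 − 4P = 5.5P + 28.5 → P* = $65, Q* = 386.
With the tax collected from buyers, demand (in seller-price terms) shifts: Qd = 646 − 4(P + 19).
Solving gives Q = 342 with buyers paying $76 and producers receiving $57 (the $19 wedge).
Quantity falls by |ΔQ| = |386 − 342| = 44.
DWL = ½ · t · |ΔQ| = ½ · 19 · 44 = $418.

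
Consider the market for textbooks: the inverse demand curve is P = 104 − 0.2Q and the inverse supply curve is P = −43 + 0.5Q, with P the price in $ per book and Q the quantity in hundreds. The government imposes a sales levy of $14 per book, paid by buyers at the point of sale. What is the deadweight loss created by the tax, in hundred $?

Deadweight loss = $140 hundred.

Inverting to Q(P) form: Qd = 520 − 5P; Qs = 2P + 86.
Without the tax, 520 − 5P = 2P + 86 gives 7P = 434, so P* = $62 and Q* = 210.
With the tax collected from buyers, demand (in seller-price terms) shifts: Qd = 520 − 5(P + 14).
New equilibrium: buyers pay $66, producers receive $52, Q = 190. (Wedge: Pb − Ps = 14.)
Quantity falls by |ΔQ| = |210 − 190| = 20.
DWL = ½ · t · |ΔQ| = ½ · 14 · 20 = $140.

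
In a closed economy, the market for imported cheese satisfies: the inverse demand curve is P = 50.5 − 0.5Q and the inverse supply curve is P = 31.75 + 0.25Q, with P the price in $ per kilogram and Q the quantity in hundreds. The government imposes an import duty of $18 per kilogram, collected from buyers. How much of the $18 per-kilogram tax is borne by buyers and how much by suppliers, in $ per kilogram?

Inverting to Q(P) form: Qd = 101 − 2P; Qs = 4P − 127.
Without the tax, 101 − 2P = 4P − 127 gives 6P = 228, so P* = $38 and Q* = 25.
With the tax collected from buyers, demand (in seller-price terms) shifts: Qd = 101 − 2(P + 18).
New equilibrium: buyers pay $50, suppliers receive $32, Q = 1. (Wedge: Pb − Ps = 18.)
Burden on buyers: $12; on suppliers: $6. (They sum to $18.)

Buyers bear $12 per kilogram; suppliers bear $6 per kilogram.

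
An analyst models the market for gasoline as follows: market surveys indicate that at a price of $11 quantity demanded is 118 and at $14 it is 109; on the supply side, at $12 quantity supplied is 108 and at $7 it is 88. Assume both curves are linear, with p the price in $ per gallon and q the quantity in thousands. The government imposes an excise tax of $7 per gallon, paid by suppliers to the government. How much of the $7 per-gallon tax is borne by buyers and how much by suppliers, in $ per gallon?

Buyers bear $4 per gallon; suppliers bear $3 per gallon.

Demand slope: (109 − 118)/(14 − 11) = -3, so qd = 151 − 3p.
Supply slope: (88 − 108)/(7 − 12) = 4, so qs = 4p + 60.
Without the tax, 151 − 3p = 4p + 60 gives 7p = 91, so p* = $13 and q* = 112.
With the tax collected from suppliers, supply shifts: qs = 4(p − 7) + 60.
New equilibrium: buyers pay $17, suppliers receive $10, q = 100. (Wedge: pb − ps = 7.)
Burden on buyers: $4; on suppliers: $3. (They sum to $7.)
The less price-elastic side of the market bears the larger share of a per-unit tax.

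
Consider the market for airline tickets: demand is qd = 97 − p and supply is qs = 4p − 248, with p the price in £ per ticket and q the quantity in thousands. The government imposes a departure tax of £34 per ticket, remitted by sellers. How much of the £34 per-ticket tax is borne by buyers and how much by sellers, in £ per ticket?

Without the tax, 97 − p = 4p − 248 gives 5p = 345, so p* = £69 and q* = 28.
With the tax collected from sellers, supply shifts: qs = 4(p − 34) − 248.
Solving gives q = 0.8 with buyers paying £96.2 and sellers receiving £62.2 (the £34 wedge).
Burden on buyers: £27.2; on sellers: £6.8. (They sum to £34.)

Buyers bear £27.2 per ticket; sellers bear £6.8 per ticket.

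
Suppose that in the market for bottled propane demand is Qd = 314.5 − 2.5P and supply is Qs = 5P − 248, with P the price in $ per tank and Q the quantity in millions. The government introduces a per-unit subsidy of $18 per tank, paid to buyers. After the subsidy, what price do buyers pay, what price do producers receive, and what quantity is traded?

Buyers pay $63; producers receive $81; quantity = 157.

Before the subsidy: set 314.5 − 2.5P = 5P − 248 → P* = $75, Q* = 127.
With a per-unit subsidy paid to buyers, each effectively pays P − 18, so demand becomes Qd = 314.5 − 2.5(P − 18).
New equilibrium: buyers pay $63, producers receive $81, Q = 157. (Wedge: Pb − Ps = −18.)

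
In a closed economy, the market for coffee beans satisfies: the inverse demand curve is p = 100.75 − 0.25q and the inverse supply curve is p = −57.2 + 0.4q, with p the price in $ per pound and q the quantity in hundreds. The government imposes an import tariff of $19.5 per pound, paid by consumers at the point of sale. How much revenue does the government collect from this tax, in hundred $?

Inverting to q(p) form: qd = 403 − 4p; qs = 2.5p + 143.
Without the tax, 403 − 4p = 2.5p + 143 gives 6.5p = 260, so p* = $40 and q* = 243.
With the tax collected from consumers, demand (in seller-price terms) shifts: qd = 403 − 4(p + 19.5).
New equilibrium: consumers pay $47.5, sellers receive $28, q = 213. (Wedge: pb − ps = 19.5.)
Revenue = t · Q = 19.5 · 213 = $4153.5.

Tax revenue = $4153.5 hundred.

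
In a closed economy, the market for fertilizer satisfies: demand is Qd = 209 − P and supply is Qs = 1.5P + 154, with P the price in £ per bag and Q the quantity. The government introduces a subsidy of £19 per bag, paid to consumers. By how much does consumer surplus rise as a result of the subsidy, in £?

Before the subsidy: set 209 − P = 1.5P + 154 → P* = £22, Q* = 187.
With a per-unit subsidy paid to consumers, each effectively pays P − 19, so demand becomes Qd = 209 − (P − 19).
Solving gives Q = 198.4 with consumers paying £10.6 and suppliers receiving £29.6 (the £19 wedge).
ΔCS is the trapezoid between Q = 198.4 and Q = 187 of height £11.4: ½ · (187 + 198.4) · 11.4 = £2196.78.

Consumer surplus rises by £2196.78.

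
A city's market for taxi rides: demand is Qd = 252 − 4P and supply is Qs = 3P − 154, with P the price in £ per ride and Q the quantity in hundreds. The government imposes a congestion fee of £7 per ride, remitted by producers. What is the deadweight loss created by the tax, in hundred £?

Deadweight loss = £42 hundred.

Before the tax: set 252 − 4P = 3P − 154 → P* = £58, Q* = 20.
With the tax collected from producers, supply shifts: Qs = 3(P − 7) − 154.
New equilibrium: consumers pay £61, producers receive £54, Q = 8. (Wedge: Pb − Ps = 7.)
Quantity falls by |ΔQ| = |20 − 8| = 12.
DWL = ½ · t · |ΔQ| = ½ · 7 · 12 = £42.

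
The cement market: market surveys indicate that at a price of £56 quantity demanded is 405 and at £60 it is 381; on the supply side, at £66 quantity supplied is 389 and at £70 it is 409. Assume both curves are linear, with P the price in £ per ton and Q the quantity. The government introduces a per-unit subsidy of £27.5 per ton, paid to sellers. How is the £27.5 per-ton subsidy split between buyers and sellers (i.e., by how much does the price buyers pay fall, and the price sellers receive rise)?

Demand slope: (381 − 405)/(60 − 56) = -6, so Qd = 741 − 6P.
Supply slope: (409 − 389)/(70 − 66) = 5, so Qs = 5P + 59.
Before the subsidy: set 741 − 6P = 5P + 59 → P* = £62, Q* = 369.
With a per-unit subsidy paid to sellers, each receives P + 27.5 per unit sold, so supply becomes Qs = 5(P + 27.5) + 59.
Solving gives Q = 444 with buyers paying £49.5 and sellers receiving £77 (the £27.5 wedge).
Gain to buyers: £12.5; to sellers: £15. (They sum to £27.5.)

Buyers gain £12.5 per ton; sellers gain £15 per ton.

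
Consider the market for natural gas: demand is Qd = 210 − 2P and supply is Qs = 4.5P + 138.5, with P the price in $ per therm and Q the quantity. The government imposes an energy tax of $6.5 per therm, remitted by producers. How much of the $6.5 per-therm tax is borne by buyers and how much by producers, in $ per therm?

Buyers bear $4.5 per therm; producers bear $2 per therm.

Before the tax: set 210 − 2P = 4.5P + 138.5 → P* = $11, Q* = 188.
With the tax collected from producers, supply shifts: Qs = 4.5(P − 6.5) + 138.5.
Solving gives Q = 179 with buyers paying $15.5 and producers receiving $9 (the $6.5 wedge).
Burden on buyers: $4.5; on producers: $2. (They sum to $6.5.)
The less price-elastic side of the market bears the larger share of a per-unit tax.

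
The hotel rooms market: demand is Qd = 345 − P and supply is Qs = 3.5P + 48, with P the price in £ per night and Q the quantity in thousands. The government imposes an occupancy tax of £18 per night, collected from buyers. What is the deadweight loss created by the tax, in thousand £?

Deadweight loss = £126 thousand.

Before the tax: set 345 − P = 3.5P + 48 → P* = £66, Q* = 279.
With the tax collected from buyers, demand (in seller-price terms) shifts: Qd = 345 − (P + 18).
Solving gives Q = 265 with buyers paying £80 and sellers receiving £62 (the £18 wedge).
Quantity falls by |ΔQ| = |279 − 265| = 14.
DWL = ½ · t · |ΔQ| = ½ · 18 · 14 = £126.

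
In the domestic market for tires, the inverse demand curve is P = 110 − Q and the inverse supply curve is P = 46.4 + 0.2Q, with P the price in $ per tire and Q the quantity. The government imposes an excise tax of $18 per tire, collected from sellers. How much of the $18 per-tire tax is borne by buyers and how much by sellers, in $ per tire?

Buyers bear $15 per tire; sellers bear $3 per tire.

Rewrite in direct form: Qd = 110 − P and Qs = 5P − 232.
Before the tax: set 110 − P = 5P − 232 → P* = $57, Q* = 53.
With the tax collected from sellers, supply shifts: Qs = 5(P − 18) − 232.
New equilibrium: buyers pay $72, sellers receive $54, Q = 38. (Wedge: Pb − Ps = 18.)
Burden on buyers: $15; on sellers: $3. (They sum to $18.)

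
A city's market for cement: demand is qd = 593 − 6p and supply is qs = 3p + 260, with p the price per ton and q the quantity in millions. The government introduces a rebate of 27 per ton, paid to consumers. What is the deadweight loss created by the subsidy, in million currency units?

Deadweight loss = 729 million.

Without the subsidy, 593 − 6p = 3p + 260 gives 9p = 333, so p* = 37 and q* = 371.
With a per-unit subsidy paid to consumers, each effectively pays p − 27, so demand becomes qd = 593 − 6(p − 27).
Solving gives q = 425 with consumers paying 28 and suppliers receiving 55 (the 27 wedge).
Quantity rises by |ΔQ| = |371 − 425| = 54.
DWL = ½ · t · |ΔQ| = ½ · 27 · 54 = 729.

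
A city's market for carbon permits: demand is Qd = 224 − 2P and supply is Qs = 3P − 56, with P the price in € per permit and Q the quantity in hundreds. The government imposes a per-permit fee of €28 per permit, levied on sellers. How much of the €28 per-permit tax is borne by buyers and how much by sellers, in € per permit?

Buyers bear €16.8 per permit; sellers bear €11.2 per permit.

Before the tax: set 224 − 2P = 3P − 56 → P* = €56, Q* = 112.
With the tax collected from sellers, supply shifts: Qs = 3(P − 28) − 56.
Solving gives Q = 78.4 with buyers paying €72.8 and sellers receiving €44.8 (the €28 wedge).
Burden on buyers: €16.8; on sellers: €11.2. (They sum to €28.)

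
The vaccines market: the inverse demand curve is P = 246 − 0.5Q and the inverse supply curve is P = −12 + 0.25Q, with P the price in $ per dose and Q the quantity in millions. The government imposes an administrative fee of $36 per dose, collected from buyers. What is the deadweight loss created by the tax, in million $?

Deadweight loss = $864 million.

Inverting to Q(P) form: Qd = 492 − 2P; Qs = 4P + 48.
Without the tax, 492 − 2P = 4P + 48 gives 6P = 444, so P* = $74 and Q* = 344.
With the tax collected from buyers, demand (in seller-price terms) shifts: Qd = 492 − 2(P + 36).
New equilibrium: buyers pay $98, sellers receive $62, Q = 296. (Wedge: Pb − Ps = 36.)
Quantity falls by |ΔQ| = |344 − 296| = 48.
DWL = ½ · t · |ΔQ| = ½ · 36 · 48 = $864.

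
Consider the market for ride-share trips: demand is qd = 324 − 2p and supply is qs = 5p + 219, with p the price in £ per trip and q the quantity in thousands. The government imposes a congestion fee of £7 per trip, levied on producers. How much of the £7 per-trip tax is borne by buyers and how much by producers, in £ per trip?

Without the tax, 324 − 2p = 5p + 219 gives 7p = 105, so p* = £15 and q* = 294.
With the tax collected from producers, supply shifts: qs = 5(p − 7) + 219.
New equilibrium: buyers pay £20, producers receive £13, q = 284. (Wedge: pb − ps = 7.)
Burden on buyers: £5; on producers: £2. (They sum to £7.)
The less price-elastic side of the market bears the larger share of a per-unit tax.

Buyers bear £5 per trip; producers bear £2 per trip.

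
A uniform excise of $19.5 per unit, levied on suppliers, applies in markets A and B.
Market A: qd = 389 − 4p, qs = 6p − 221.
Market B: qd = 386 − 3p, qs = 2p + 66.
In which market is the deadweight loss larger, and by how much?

Market A: pre-tax p* = $61, q* = 145; post-tax q = 98.2; deadweight loss = $456.3.
Market B: pre-tax p* = $64, q* = 194; post-tax q = 170.6; deadweight loss = $228.15.
Difference: $456.3 vs $228.15 → market A is larger by $228.15.

Market A, by $228.15.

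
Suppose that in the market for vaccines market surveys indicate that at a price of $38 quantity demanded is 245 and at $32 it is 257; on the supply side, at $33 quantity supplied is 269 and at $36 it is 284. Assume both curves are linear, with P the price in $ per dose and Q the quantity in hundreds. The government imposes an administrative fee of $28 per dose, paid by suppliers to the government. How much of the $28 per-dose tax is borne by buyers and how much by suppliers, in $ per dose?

Buyers bear $20 per dose; suppliers bear $8 per dose.

Demand slope: (257 − 245)/(32 − 38) = -2, so Qd = 321 − 2P.
Supply slope: (284 − 269)/(36 − 33) = 5, so Qs = 5P + 104.
Without the tax, 321 − 2P = 5P + 104 gives 7P = 217, so P* = $31 and Q* = 259.
With the tax collected from suppliers, supply shifts: Qs = 5(P − 28) + 104.
Solving gives Q = 219 with buyers paying $51 and suppliers receiving $23 (the $28 wedge).
Burden on buyers: $20; on suppliers: $8. (They sum to $28.)
The less price-elastic side of the market bears the larger share of a per-unit tax.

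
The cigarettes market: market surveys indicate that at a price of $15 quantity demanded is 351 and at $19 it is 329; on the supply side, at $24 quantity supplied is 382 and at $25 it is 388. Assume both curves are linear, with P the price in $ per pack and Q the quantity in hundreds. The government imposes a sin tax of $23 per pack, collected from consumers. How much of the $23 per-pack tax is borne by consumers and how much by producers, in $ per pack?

Consumers bear $12 per pack; producers bear $11 per pack.

Demand slope: (329 − 351)/(19 − 15) = -5.5, so Qd = 433.5 − 5.5P.
Supply slope: (388 − 382)/(25 − 24) = 6, so Qs = 6P + 238.
Before the tax: set 433.5 − 5.5P = 6P + 238 → P* = $17, Q* = 340.
With the tax collected from consumers, demand (in seller-price terms) shifts: Qd = 433.5 − 5.5(P + 23).
Solving gives Q = 274 with consumers paying $29 and producers receiving $6 (the $23 wedge).
Burden on consumers: $12; on producers: $11. (They sum to $23.)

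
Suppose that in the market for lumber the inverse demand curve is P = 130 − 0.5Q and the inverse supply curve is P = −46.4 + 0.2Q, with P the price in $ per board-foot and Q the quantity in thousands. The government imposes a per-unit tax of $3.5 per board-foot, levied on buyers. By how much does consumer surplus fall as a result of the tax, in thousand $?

Rewrite in direct form: Qd = 260 − 2P and Qs = 5P + 232.
Before the tax: set 260 − 2P = 5P + 232 → P* = $4, Q* = 252.
With the tax collected from buyers, demand (in seller-price terms) shifts: Qd = 260 − 2(P + 3.5).
Solving gives Q = 247 with buyers paying $6.5 and producers receiving $3 (the $3.5 wedge).
ΔCS is the trapezoid between Q = 247 and Q = 252 of height $2.5: ½ · (252 + 247) · 2.5 = $623.75.

Consumer surplus falls by $623.75 thousand.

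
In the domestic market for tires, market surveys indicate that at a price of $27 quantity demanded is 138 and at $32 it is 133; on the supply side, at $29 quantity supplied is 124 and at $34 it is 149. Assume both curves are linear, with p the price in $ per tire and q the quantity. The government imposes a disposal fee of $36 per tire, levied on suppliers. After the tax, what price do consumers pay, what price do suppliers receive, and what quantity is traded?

Demand slope: (133 − 138)/(32 − 27) = -1, so qd = 165 − p.
Supply slope: (149 − 124)/(34 − 29) = 5, so qs = 5p − 21.
Before the tax: set 165 − p = 5p − 21 → p* = $31, q* = 134.
With the tax collected from suppliers, supply shifts: qs = 5(p − 36) − 21.
New equilibrium: consumers pay $61, suppliers receive $25, q = 104. (Wedge: pb − ps = 36.)

Consumers pay $61; suppliers receive $25; quantity = 104.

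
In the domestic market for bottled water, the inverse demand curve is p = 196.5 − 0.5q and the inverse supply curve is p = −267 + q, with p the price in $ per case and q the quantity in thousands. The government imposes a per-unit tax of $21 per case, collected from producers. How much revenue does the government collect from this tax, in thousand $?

Tax revenue = $6195 thousand.

Inverting to q(p) form: qd = 393 − 2p; qs = p + 267.
Without the tax, 393 − 2p = p + 267 gives 3p = 126, so p* = $42 and q* = 309.
With the tax collected from producers, supply shifts: qs = (p − 21) + 267.
New equilibrium: consumers pay $49, producers receive $28, q = 295. (Wedge: pb − ps = 21.)
Revenue = t · Q = 21 · 295 = $6195.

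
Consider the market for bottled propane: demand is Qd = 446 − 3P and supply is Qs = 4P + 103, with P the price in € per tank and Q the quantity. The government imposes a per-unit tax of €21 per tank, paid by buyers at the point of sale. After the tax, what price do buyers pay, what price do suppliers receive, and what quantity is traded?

Without the tax, 446 − 3P = 4P + 103 gives 7P = 343, so P* = €49 and Q* = 299.
With the tax collected from buyers, demand (in seller-price terms) shifts: Qd = 446 − 3(P + 21).
New equilibrium: buyers pay €61, suppliers receive €40, Q = 263. (Wedge: Pb − Ps = 21.)
The less price-elastic side of the market bears the larger share of a per-unit tax.

Buyers pay €61; suppliers receive €40; quantity = 263.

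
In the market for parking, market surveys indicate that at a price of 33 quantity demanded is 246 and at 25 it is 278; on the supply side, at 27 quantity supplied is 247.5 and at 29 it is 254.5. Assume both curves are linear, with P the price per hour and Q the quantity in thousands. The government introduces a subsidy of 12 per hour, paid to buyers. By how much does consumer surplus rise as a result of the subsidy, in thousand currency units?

Consumer surplus rises by 1507.52 thousand.

Demand slope: (278 − 246)/(25 − 33) = -4, so Qd = 378 − 4P.
Supply slope: (254.5 − 247.5)/(29 − 27) = 3.5, so Qs = 3.5P + 153.
Without the subsidy, 378 − 4P = 3.5P + 153 gives 7.5P = 225, so P* = 30 and Q* = 258.
With a per-unit subsidy paid to buyers, each effectively pays P − 12, so demand becomes Qd = 378 − 4(P − 12).
Solving gives Q = 280.4 with buyers paying 24.4 and producers receiving 36.4 (the 12 wedge).
ΔCS is the trapezoid between Q = 280.4 and Q = 258 of height 5.6: ½ · (258 + 280.4) · 5.6 = 1507.52.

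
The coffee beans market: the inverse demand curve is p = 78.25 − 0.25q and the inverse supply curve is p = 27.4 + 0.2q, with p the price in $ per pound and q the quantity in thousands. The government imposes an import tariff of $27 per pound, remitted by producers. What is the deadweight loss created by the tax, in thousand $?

Rewrite in direct form: qd = 313 − 4p and qs = 5p − 137.
Before the tax: set 313 − 4p = 5p − 137 → p* = $50, q* = 113.
With the tax collected from producers, supply shifts: qs = 5(p − 27) − 137.
Solving gives q = 53 with consumers paying $65 and producers receiving $38 (the $27 wedge).
Quantity falls by |ΔQ| = |113 − 53| = 60.
DWL = ½ · t · |ΔQ| = ½ · 27 · 60 = $810.

Deadweight loss = $810 thousand.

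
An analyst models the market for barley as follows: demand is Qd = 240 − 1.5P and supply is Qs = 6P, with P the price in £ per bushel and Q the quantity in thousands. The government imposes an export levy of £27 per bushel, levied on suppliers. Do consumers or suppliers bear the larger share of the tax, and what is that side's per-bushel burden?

Without the tax, 240 − 1.5P = 6P gives 7.5P = 240, so P* = £32 and Q* = 192.
With the tax collected from suppliers, supply shifts: Qs = 6(P − 27).
New equilibrium: consumers pay £53.6, suppliers receive £26.6, Q = 159.6. (Wedge: Pb − Ps = 27.)
Per-bushel burden: consumers £21.6, suppliers £5.4.
Consumers take the larger share because demand is less price-elastic here (demand slope 1.5 vs supply slope 6).
The less price-elastic side of the market bears the larger share of a per-unit tax.

Consumers bear the larger share: £21.6 per bushel.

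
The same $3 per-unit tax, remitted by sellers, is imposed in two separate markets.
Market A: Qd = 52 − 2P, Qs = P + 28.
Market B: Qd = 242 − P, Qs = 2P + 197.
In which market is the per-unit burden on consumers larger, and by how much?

Market A: pre-tax P* = $8, Q* = 36; post-tax Q = 34; per-unit burden on consumers = $1.
Market B: pre-tax P* = $15, Q* = 227; post-tax Q = 225; per-unit burden on consumers = $2.
Difference: $1 vs $2 → market B is larger by $1.

Market B, by $1.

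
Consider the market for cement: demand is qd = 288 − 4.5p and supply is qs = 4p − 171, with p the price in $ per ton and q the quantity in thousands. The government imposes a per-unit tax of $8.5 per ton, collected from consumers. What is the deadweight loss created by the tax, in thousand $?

Before the tax: set 288 − 4.5p = 4p − 171 → p* = $54, q* = 45.
With the tax collected from consumers, demand (in seller-price terms) shifts: qd = 288 − 4.5(p + 8.5).
New equilibrium: consumers pay $58, sellers receive $49.5, q = 27. (Wedge: pb − ps = 8.5.)
Quantity falls by |ΔQ| = |45 − 27| = 18.
DWL = ½ · t · |ΔQ| = ½ · 8.5 · 18 = $76.5.

Deadweight loss = $76.5 thousand.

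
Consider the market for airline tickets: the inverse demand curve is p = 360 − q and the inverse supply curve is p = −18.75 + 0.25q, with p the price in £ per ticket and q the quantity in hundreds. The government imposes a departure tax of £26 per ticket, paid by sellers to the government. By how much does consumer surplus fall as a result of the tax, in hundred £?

Rewrite in direct form: qd = 360 − p and qs = 4p + 75.
Without the tax, 360 − p = 4p + 75 gives 5p = 285, so p* = £57 and q* = 303.
With the tax collected from sellers, supply shifts: qs = 4(p − 26) + 75.
New equilibrium: buyers pay £77.8, sellers receive £51.8, q = 282.2. (Wedge: pb − ps = 26.)
ΔCS is the trapezoid between Q = 282.2 and Q = 303 of height £20.8: ½ · (303 + 282.2) · 20.8 = £6086.08.

Consumer surplus falls by £6086.08 hundred.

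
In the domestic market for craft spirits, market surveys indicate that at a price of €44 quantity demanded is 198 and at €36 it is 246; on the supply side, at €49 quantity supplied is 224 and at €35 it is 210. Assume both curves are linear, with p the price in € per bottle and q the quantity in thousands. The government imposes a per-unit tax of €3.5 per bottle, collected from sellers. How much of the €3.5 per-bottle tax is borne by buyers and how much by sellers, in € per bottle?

Demand slope: (246 − 198)/(36 − 44) = -6, so qd = 462 − 6p.
Supply slope: (210 − 224)/(35 − 49) = 1, so qs = p + 175.
Before the tax: set 462 − 6p = p + 175 → p* = €41, q* = 216.
With the tax collected from sellers, supply shifts: qs = (p − 3.5) + 175.
New equilibrium: buyers pay €41.5, sellers receive €38, q = 213. (Wedge: pb − ps = 3.5.)
Burden on buyers: €0.5; on sellers: €3. (They sum to €3.5.)
The less price-elastic side of the market bears the larger share of a per-unit tax.

Buyers bear €0.5 per bottle; sellers bear €3 per bottle.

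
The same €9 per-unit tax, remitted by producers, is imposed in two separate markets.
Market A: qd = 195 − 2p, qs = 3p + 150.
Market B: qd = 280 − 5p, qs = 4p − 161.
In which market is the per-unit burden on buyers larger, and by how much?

Market A, by €1.4.

Market A: pre-tax p* = €9, q* = 177; post-tax q = 166.2; per-unit burden on buyers = €5.4.
Market B: pre-tax p* = €49, q* = 35; post-tax q = 15; per-unit burden on buyers = €4.
Difference: €5.4 vs €4 → market A is larger by €1.4.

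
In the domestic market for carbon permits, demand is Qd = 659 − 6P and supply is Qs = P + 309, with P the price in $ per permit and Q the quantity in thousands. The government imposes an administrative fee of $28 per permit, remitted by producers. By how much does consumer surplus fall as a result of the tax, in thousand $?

Before the tax: set 659 − 6P = P + 309 → P* = $50, Q* = 359.
With the tax collected from producers, supply shifts: Qs = (P − 28) + 309.
New equilibrium: consumers pay $54, producers receive $26, Q = 335. (Wedge: Pb − Ps = 28.)
ΔCS is the trapezoid between Q = 335 and Q = 359 of height $4: ½ · (359 + 335) · 4 = $1388.

Consumer surplus falls by $1388 thousand.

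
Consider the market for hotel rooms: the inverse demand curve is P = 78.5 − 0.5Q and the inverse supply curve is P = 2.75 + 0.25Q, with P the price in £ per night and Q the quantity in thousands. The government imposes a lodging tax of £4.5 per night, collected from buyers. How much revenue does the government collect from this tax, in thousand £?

Tax revenue = £427.5 thousand.

Inverting to Q(P) form: Qd = 157 − 2P; Qs = 4P − 11.
Before the tax: set 157 − 2P = 4P − 11 → P* = £28, Q* = 101.
With the tax collected from buyers, demand (in seller-price terms) shifts: Qd = 157 − 2(P + 4.5).
New equilibrium: buyers pay £31, producers receive £26.5, Q = 95. (Wedge: Pb − Ps = 4.5.)
Revenue = t · Q = 4.5 · 95 = £427.5.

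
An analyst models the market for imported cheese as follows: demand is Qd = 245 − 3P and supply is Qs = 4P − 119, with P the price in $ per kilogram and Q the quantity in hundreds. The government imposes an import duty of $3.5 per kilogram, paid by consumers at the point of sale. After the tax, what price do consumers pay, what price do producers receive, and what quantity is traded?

Consumers pay $54; producers receive $50.5; quantity = 83.

Before the tax: set 245 − 3P = 4P − 119 → P* = $52, Q* = 89.
With the tax collected from consumers, demand (in seller-price terms) shifts: Qd = 245 − 3(P + 3.5).
New equilibrium: consumers pay $54, producers receive $50.5, Q = 83. (Wedge: Pb − Ps = 3.5.)
The less price-elastic side of the market bears the larger share of a per-unit tax.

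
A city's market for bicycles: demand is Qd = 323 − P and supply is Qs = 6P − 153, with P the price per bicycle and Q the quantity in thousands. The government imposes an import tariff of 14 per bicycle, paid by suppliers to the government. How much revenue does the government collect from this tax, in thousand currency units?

Tax revenue = 3402 thousand.

Without the tax, 323 − P = 6P − 153 gives 7P = 476, so P* = 68 and Q* = 255.
With the tax collected from suppliers, supply shifts: Qs = 6(P − 14) − 153.
Solving gives Q = 243 with buyers paying 80 and suppliers receiving 66 (the 14 wedge).
Revenue = t · Q = 14 · 243 = 3402.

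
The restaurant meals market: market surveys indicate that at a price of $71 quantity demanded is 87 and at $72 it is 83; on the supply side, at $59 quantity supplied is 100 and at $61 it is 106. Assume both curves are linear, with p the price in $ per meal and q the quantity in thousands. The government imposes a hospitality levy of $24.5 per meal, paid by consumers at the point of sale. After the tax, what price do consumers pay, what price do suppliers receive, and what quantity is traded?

Demand slope: (83 − 87)/(72 − 71) = -4, so qd = 371 − 4p.
Supply slope: (106 − 100)/(61 − 59) = 3, so qs = 3p − 77.
Without the tax, 371 − 4p = 3p − 77 gives 7p = 448, so p* = $64 and q* = 115.
With the tax collected from consumers, demand (in seller-price terms) shifts: qd = 371 − 4(p + 24.5).
Solving gives q = 73 with consumers paying $74.5 and suppliers receiving $50 (the $24.5 wedge).

Consumers pay $74.5; suppliers receive $50; quantity = 73.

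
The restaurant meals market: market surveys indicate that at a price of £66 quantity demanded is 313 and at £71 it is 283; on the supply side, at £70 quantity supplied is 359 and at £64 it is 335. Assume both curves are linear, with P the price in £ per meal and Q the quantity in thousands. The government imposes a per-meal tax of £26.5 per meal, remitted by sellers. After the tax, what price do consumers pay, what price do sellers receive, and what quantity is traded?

Demand slope: (283 − 313)/(71 − 66) = -6, so Qd = 709 − 6P.
Supply slope: (335 − 359)/(64 − 70) = 4, so Qs = 4P + 79.
Before the tax: set 709 − 6P = 4P + 79 → P* = £63, Q* = 331.
With the tax collected from sellers, supply shifts: Qs = 4(P − 26.5) + 79.
New equilibrium: consumers pay £73.6, sellers receive £47.1, Q = 267.4. (Wedge: Pb − Ps = 26.5.)
The less price-elastic side of the market bears the larger share of a per-unit tax.

Consumers pay £73.6; sellers receive £47.1; quantity = 267.4.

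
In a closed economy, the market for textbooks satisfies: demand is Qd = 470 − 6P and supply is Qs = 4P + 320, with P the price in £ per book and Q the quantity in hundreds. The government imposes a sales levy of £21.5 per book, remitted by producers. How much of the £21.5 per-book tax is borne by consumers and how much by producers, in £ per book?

Without the tax, 470 − 6P = 4P + 320 gives 10P = 150, so P* = £15 and Q* = 380.
With the tax collected from producers, supply shifts: Qs = 4(P − 21.5) + 320.
Solving gives Q = 328.4 with consumers paying £23.6 and producers receiving £2.1 (the £21.5 wedge).
Burden on consumers: £8.6; on producers: £12.9. (They sum to £21.5.)
The less price-elastic side of the market bears the larger share of a per-unit tax.

Consumers bear £8.6 per book; producers bear £12.9 per book.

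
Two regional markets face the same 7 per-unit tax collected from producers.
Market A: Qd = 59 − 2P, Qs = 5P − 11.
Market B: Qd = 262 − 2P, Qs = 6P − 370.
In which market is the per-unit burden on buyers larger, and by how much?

Market B, by 0.25.

Market A: pre-tax P* = 10, Q* = 39; post-tax Q = 29; per-unit burden on buyers = 5.
Market B: pre-tax P* = 79, Q* = 104; post-tax Q = 93.5; per-unit burden on buyers = 5.25.
Difference: 5 vs 5.25 → market B is larger by 0.25.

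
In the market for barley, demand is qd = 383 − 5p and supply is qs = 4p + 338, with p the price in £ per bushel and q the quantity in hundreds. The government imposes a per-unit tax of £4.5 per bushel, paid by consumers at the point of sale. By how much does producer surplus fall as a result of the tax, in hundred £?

Producer surplus falls by £882.5 hundred.

Without the tax, 383 − 5p = 4p + 338 gives 9p = 45, so p* = £5 and q* = 358.
With the tax collected from consumers, demand (in seller-price terms) shifts: qd = 383 − 5(p + 4.5).
New equilibrium: consumers pay £7, sellers receive £2.5, q = 348. (Wedge: pb − ps = 4.5.)
ΔPS is the trapezoid between Q = 348 and Q = 358 of height £2.5: ½ · (358 + 348) · 2.5 = £882.5.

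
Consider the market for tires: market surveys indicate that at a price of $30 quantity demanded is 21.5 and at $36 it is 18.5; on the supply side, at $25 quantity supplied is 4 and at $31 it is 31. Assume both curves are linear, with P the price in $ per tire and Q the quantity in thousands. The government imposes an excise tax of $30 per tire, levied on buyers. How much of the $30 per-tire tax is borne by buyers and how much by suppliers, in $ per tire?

Demand slope: (18.5 − 21.5)/(36 − 30) = -0.5, so Qd = 36.5 − 0.5P.
Supply slope: (31 − 4)/(31 − 25) = 4.5, so Qs = 4.5P − 108.5.
Before the tax: set 36.5 − 0.5P = 4.5P − 108.5 → P* = $29, Q* = 22.
With the tax collected from buyers, demand (in seller-price terms) shifts: Qd = 36.5 − 0.5(P + 30).
New equilibrium: buyers pay $56, suppliers receive $26, Q = 8.5. (Wedge: Pb − Ps = 30.)
Burden on buyers: $27; on suppliers: $3. (They sum to $30.)
The less price-elastic side of the market bears the larger share of a per-unit tax.

Buyers bear $27 per tire; suppliers bear $3 per tire.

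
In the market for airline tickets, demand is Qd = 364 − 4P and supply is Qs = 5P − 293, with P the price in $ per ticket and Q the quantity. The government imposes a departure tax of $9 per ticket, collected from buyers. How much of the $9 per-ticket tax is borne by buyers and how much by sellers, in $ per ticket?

Without the tax, 364 − 4P = 5P − 293 gives 9P = 657, so P* = $73 and Q* = 72.
With the tax collected from buyers, demand (in seller-price terms) shifts: Qd = 364 − 4(P + 9).
New equilibrium: buyers pay $78, sellers receive $69, Q = 52. (Wedge: Pb − Ps = 9.)
Burden on buyers: $5; on sellers: $4. (They sum to $9.)

Buyers bear $5 per ticket; sellers bear $4 per ticket.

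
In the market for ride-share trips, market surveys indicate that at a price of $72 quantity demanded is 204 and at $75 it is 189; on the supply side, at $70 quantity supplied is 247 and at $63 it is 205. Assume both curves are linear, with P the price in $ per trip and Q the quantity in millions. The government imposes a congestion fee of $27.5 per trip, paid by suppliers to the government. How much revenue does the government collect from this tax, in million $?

Demand slope: (189 − 204)/(75 − 72) = -5, so Qd = 564 − 5P.
Supply slope: (205 − 247)/(63 − 70) = 6, so Qs = 6P − 173.
Without the tax, 564 − 5P = 6P − 173 gives 11P = 737, so P* = $67 and Q* = 229.
With the tax collected from suppliers, supply shifts: Qs = 6(P − 27.5) − 173.
Solving gives Q = 154 with consumers paying $82 and suppliers receiving $54.5 (the $27.5 wedge).
Revenue = t · Q = 27.5 · 154 = $4235.

Tax revenue = $4235 million.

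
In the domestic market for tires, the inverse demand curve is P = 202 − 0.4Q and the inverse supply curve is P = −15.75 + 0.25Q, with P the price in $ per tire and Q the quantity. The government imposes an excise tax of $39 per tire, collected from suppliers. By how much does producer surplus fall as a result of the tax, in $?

Producer surplus falls by $4575.

Inverting to Q(P) form: Qd = 505 − 2.5P; Qs = 4P + 63.
Before the tax: set 505 − 2.5P = 4P + 63 → P* = $68, Q* = 335.
With the tax collected from suppliers, supply shifts: Qs = 4(P − 39) + 63.
New equilibrium: buyers pay $92, suppliers receive $53, Q = 275. (Wedge: Pb − Ps = 39.)
ΔPS is the trapezoid between Q = 275 and Q = 335 of height $15: ½ · (335 + 275) · 15 = $4575.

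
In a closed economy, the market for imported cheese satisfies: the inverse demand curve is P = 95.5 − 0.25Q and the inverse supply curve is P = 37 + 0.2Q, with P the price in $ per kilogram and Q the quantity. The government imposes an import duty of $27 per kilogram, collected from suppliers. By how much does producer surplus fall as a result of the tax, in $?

Inverting to Q(P) form: Qd = 382 − 4P; Qs = 5P − 185.
Before the tax: set 382 − 4P = 5P − 185 → P* = $63, Q* = 130.
With the tax collected from suppliers, supply shifts: Qs = 5(P − 27) − 185.
Solving gives Q = 70 with buyers paying $78 and suppliers receiving $51 (the $27 wedge).
ΔPS is the trapezoid between Q = 70 and Q = 130 of height $12: ½ · (130 + 70) · 12 = $1200.

Producer surplus falls by $1200.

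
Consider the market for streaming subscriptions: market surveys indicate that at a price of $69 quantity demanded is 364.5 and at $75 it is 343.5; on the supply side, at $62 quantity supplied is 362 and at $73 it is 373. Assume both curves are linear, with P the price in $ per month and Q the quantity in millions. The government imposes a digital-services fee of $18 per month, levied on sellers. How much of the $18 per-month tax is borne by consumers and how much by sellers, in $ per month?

Consumers bear $4 per month; sellers bear $14 per month.

Demand slope: (343.5 − 364.5)/(75 − 69) = -3.5, so Qd = 606 − 3.5P.
Supply slope: (373 − 362)/(73 − 62) = 1, so Qs = P + 300.
Without the tax, 606 − 3.5P = P + 300 gives 4.5P = 306, so P* = $68 and Q* = 368.
With the tax collected from sellers, supply shifts: Qs = (P − 18) + 300.
Solving gives Q = 354 with consumers paying $72 and sellers receiving $54 (the $18 wedge).
Burden on consumers: $4; on sellers: $14. (They sum to $18.)
The less price-elastic side of the market bears the larger share of a per-unit tax.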